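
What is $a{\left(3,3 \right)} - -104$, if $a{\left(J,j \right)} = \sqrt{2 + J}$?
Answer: $104 + \sqrt{5} \approx 106.24$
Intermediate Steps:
$a{\left(3,3 \right)} - -104 = \sqrt{2 + 3} - -104 = \sqrt{5} + 104 = 104 + \sqrt{5}$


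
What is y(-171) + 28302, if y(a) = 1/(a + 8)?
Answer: 4613225/163 ≈ 28302.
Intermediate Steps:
y(a) = 1/(8 + a)
y(-171) + 28302 = 1/(8 - 171) + 28302 = 1/(-163) + 28302 = -1/163 + 28302 = 4613225/163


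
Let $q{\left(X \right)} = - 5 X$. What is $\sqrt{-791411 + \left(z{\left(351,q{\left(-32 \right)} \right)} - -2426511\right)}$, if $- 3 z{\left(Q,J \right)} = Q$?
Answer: $7 \sqrt{33367} \approx 1278.7$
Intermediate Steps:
$z{\left(Q,J \right)} = - \frac{Q}{3}$
$\sqrt{-791411 + \left(z{\left(351,q{\left(-32 \right)} \right)} - -2426511\right)} = \sqrt{-791411 - -2426394} = \sqrt{-791411 + \left(-117 + 2426511\right)} = \sqrt{-791411 + 2426394} = \sqrt{1634983} = 7 \sqrt{33367}$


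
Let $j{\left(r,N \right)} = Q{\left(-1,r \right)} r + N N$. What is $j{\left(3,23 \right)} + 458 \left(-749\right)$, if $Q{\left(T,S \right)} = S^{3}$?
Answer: $-342432$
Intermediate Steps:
$j{\left(r,N \right)} = N^{2} + r^{4}$ ($j{\left(r,N \right)} = r^{3} r + N N = r^{4} + N^{2} = N^{2} + r^{4}$)
$j{\left(3,23 \right)} + 458 \left(-749\right) = \left(23^{2} + 3^{4}\right) + 458 \left(-749\right) = \left(529 + 81\right) - 343042 = 610 - 343042 = -342432$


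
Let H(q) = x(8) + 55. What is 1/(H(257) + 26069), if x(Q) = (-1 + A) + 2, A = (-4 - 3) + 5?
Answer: 1/26123 ≈ 3.8280e-5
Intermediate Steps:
A = -2 (A = -7 + 5 = -2)
x(Q) = -1 (x(Q) = (-1 - 2) + 2 = -3 + 2 = -1)
H(q) = 54 (H(q) = -1 + 55 = 54)
1/(H(257) + 26069) = 1/(54 + 26069) = 1/26123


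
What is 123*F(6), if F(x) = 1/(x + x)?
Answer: 41/4 ≈ 10.250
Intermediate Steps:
F(x) = 1/(2*x)
123*F(6) = 123*((½)/6) = 123*((½)*(⅙)) = 123*(1/12) = 41/4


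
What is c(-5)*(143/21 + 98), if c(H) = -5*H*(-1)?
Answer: -55025/21 ≈ -2620.2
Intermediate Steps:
c(H) = 5*H
c(-5)*(143/21 + 98) = (5*(-5))*(143/21 + 98) = -25*(143*(1/21) + 98) = -25*(143/21 + 98) = -25*2201/21 = -55025/21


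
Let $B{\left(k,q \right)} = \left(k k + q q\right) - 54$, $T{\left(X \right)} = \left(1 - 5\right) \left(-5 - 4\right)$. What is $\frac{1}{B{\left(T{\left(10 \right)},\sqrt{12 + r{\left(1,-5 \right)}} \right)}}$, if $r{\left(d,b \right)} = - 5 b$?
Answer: $\frac{1}{1279} \approx 0.00078186$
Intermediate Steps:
$T{\left(X \right)} = 36$ ($T{\left(X \right)} = \left(1 - 5\right) \left(-9\right) = \left(-4\right) \left(-9\right) = 36$)
$B{\left(k,q \right)} = -54 + k^{2} + q^{2}$ ($B{\left(k,q \right)} = \left(k^{2} + q^{2}\right) - 54 = -54 + k^{2} + q^{2}$)
$\frac{1}{B{\left(T{\left(10 \right)},\sqrt{12 + r{\left(1,-5 \right)}} \right)}} = \frac{1}{-54 + 36^{2} + \left(\sqrt{12 - -25}\right)^{2}} = \frac{1}{-54 + 1296 + \left(\sqrt{12 + 25}\right)^{2}} = \frac{1}{-54 + 1296 + \left(\sqrt{37}\right)^{2}} = \frac{1}{-54 + 1296 + 37} = \frac{1}{1279}$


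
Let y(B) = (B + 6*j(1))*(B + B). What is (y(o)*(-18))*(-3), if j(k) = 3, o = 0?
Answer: 0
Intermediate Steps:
y(B) = 2*B*(18 + B) (y(B) = (B + 6*3)*(B + B) = (B + 18)*(2*B) = (18 + B)*(2*B) = 2*B*(18 + B))
(y(o)*(-18))*(-3) = ((2*0*(18 + 0))*(-18))*(-3) = ((2*0*18)*(-18))*(-3) = (0*(-18))*(-3) = 0*(-3) = 0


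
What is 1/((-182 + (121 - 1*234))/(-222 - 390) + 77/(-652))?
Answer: 24939/9076 ≈ 2.7478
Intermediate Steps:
1/((-182 + (121 - 1*234))/(-222 - 390) + 77/(-652)) = 1/((-182 + (121 - 234))/(-612) + 77*(-1/652)) = 1/((-182 - 113)*(-1/612) - 77/652) = 1/(-295*(-1/612) - 77/652) = 1/(295/612 - 77/652) = 1/(9076/24939) = 24939/9076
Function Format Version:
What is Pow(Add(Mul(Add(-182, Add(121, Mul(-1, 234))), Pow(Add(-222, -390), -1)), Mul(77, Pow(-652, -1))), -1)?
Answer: Rational(24939, 9076) ≈ 2.7478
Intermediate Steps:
Pow(Add(Mul(Add(-182, Add(121, Mul(-1, 234))), Pow(Add(-222, -390), -1)), Mul(77, Pow(-652, -1))), -1) = Pow(Add(Mul(Add(-182, Add(121, -234)), Pow(-612, -1)), Mul(77, Rational(-1, 652))), -1) = Pow(Add(Mul(Add(-182, -113), Rational(-1, 612)), Rational(-77, 652)), -1) = Pow(Add(Mul(-295, Rational(-1, 612)), Rational(-77, 652)), -1) = Pow(Add(Rational(295, 612), Rational(-77, 652)), -1) = Pow(Rational(9076, 24939), -1) = Rational(24939, 9076)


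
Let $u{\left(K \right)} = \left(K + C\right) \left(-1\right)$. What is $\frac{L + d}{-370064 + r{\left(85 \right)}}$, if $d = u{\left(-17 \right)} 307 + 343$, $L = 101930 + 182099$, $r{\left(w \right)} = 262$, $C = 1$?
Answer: $- \frac{144642}{184901} \approx -0.78227$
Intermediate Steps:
$u{\left(K \right)} = -1 - K$ ($u{\left(K \right)} = \left(K + 1\right) \left(-1\right) = \left(1 + K\right) \left(-1\right) = -1 - K$)
$L = 284029$
$d = 5255$ ($d = \left(-1 - -17\right) 307 + 343 = \left(-1 + 17\right) 307 + 343 = 16 \cdot 307 + 343 = 4912 + 343 = 5255$)
$\frac{L + d}{-370064 + r{\left(85 \right)}} = \frac{284029 + 5255}{-370064 + 262} = \frac{289284}{-369802} = 289284 \left(- \frac{1}{369802}\right) = - \frac{144642}{184901}$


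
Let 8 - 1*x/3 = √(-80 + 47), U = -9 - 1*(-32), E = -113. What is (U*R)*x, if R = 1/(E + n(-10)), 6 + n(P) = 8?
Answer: -184/37 + 23*I*√33/37 ≈ -4.973 + 3.5709*I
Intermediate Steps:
n(P) = 2 (n(P) = -6 + 8 = 2)
U = 23 (U = -9 + 32 = 23)
x = 24 - 3*I*√33 (x = 24 - 3*√(-80 + 47) = 24 - 3*I*√33 ≈ 24.0 - 17.234*I)
R = -1/111 (R = 1/(-113 + 2) = 1/(-111) = -1/111 ≈ -0.0090090)
(U*R)*x = (23*(-1/111))*(24 - 3*I*√33) = -23*(24 - 3*I*√33)/111 = -184/37 + 23*I*√33/37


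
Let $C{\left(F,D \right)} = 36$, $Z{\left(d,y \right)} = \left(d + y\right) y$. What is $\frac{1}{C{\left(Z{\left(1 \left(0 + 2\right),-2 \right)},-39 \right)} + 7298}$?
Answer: $\frac{1}{7334} \approx 0.00013635$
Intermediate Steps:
$Z{\left(d,y \right)} = y \left(d + y\right)$
$\frac{1}{C{\left(Z{\left(1 \left(0 + 2\right),-2 \right)},-39 \right)} + 7298} = \frac{1}{36 + 7298} = \frac{1}{7334}$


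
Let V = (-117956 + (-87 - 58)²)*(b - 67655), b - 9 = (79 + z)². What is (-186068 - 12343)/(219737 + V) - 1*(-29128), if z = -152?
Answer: 58650867490727/2013556288 ≈ 29128.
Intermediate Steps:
b = 5338 (b = 9 + (79 - 152)² = 9 + (-73)² = 9 + 5329 = 5338)
V = 6040449127 (V = (-117956 + (-87 - 58)²)*(5338 - 67655) = (-117956 + (-145)²)*(-62317) = (-117956 + 21025)*(-62317) = -96931*(-62317) = 6040449127)
(-186068 - 12343)/(219737 + V) - 1*(-29128) = (-186068 - 12343)/(219737 + 6040449127) - 1*(-29128) = -198411/6040668864 + 29128 = -198411*1/6040668864 + 29128 = -66137/2013556288 + 29128 = 58650867490727/2013556288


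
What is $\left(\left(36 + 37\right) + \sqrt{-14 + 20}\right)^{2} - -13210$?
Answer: $18545 + 146 \sqrt{6} \approx 18903.0$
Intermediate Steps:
$\left(\left(36 + 37\right) + \sqrt{-14 + 20}\right)^{2} - -13210 = \left(73 + \sqrt{6}\right)^{2} + 13210 = 13210 + \left(73 + \sqrt{6}\right)^{2}$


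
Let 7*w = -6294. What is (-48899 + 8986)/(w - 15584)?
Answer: 279391/115382 ≈ 2.4214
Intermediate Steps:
w = -6294/7 (w = (⅐)*(-6294) = -6294/7 ≈ -899.14)
(-48899 + 8986)/(w - 15584) = (-48899 + 8986)/(-6294/7 - 15584) = -39913/(-115382/7) = -39913*(-7/115382) = 279391/115382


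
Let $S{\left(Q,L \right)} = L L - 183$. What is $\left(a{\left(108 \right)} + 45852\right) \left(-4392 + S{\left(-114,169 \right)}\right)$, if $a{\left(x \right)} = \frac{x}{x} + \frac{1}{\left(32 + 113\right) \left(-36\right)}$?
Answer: $\frac{2870556439387}{2610} \approx 1.0998 \cdot 10^{9}$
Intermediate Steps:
$S{\left(Q,L \right)} = -183 + L^{2}$ ($S{\left(Q,L \right)} = L^{2} - 183 = -183 + L^{2}$)
$a{\left(x \right)} = \frac{5219}{5220}$ ($a{\left(x \right)} = 1 + \frac{1}{145} \left(- \frac{1}{36}\right) = 1 - \frac{1}{5220} = \frac{5219}{5220}$)
$\left(a{\left(108 \right)} + 45852\right) \left(-4392 + S{\left(-114,169 \right)}\right) = \left(\frac{5219}{5220} + 45852\right) \left(-4392 - \left(183 - 169^{2}\right)\right) = \frac{239352659 \left(-4392 + \left(-183 + 28561\right)\right)}{5220} = \frac{239352659 \left(-4392 + 28378\right)}{5220} = \frac{239352659}{5220} \cdot 23986 = \frac{2870556439387}{2610}$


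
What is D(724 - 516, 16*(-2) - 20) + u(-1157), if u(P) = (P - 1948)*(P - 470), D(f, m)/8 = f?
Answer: 5053499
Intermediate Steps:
D(f, m) = 8*f
u(P) = (-1948 + P)*(-470 + P)
D(724 - 516, 16*(-2) - 20) + u(-1157) = 8*(724 - 516) + (915560 + (-1157)**2 - 2418*(-1157)) = 8*208 + (915560 + 1338649 + 2797626) = 1664 + 5051835 = 5053499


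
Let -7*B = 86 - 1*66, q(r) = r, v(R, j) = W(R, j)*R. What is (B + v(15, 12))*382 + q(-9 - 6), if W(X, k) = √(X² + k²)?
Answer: -7745/7 + 17190*√41 ≈ 1.0896e+5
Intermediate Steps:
v(R, j) = R*√(R² + j²) (v(R, j) = √(R² + j²)*R = R*√(R² + j²))
B = -20/7 (B = -(86 - 1*66)/7 = -(86 - 66)/7 = -⅐*20 = -20/7 ≈ -2.8571)
(B + v(15, 12))*382 + q(-9 - 6) = (-20/7 + 15*√(15² + 12²))*382 + (-9 - 6) = (-20/7 + 15*√(225 + 144))*382 - 15 = (-20/7 + 15*√369)*382 - 15 = (-20/7 + 15*(3*√41))*382 - 15 = (-20/7 + 45*√41)*382 - 15 = (-7640/7 + 17190*√41) - 15 = -7745/7 + 17190*√41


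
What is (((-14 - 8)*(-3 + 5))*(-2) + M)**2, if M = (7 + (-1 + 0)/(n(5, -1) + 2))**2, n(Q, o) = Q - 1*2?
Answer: 11262736/625 ≈ 18020.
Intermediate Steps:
n(Q, o) = -2 + Q (n(Q, o) = Q - 2 = -2 + Q)
M = 1156/25 (M = (7 + (-1 + 0)/((-2 + 5) + 2))**2 = (7 - 1/(3 + 2))**2 = (7 - 1/5)**2 = (34/5)**2 = 1156/25 ≈ 46.240)
(((-14 - 8)*(-3 + 5))*(-2) + M)**2 = (((-14 - 8)*(-3 + 5))*(-2) + 1156/25)**2 = (-22*2*(-2) + 1156/25)**2 = (-44*(-2) + 1156/25)**2 = (88 + 1156/25)**2 = (3356/25)**2 = 11262736/625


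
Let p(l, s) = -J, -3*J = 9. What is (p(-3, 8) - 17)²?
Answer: 196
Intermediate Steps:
J = -3 (J = -⅓*9 = -3)
p(l, s) = 3 (p(l, s) = -1*(-3) = 3)
(p(-3, 8) - 17)² = (3 - 17)² = (-14)² = 196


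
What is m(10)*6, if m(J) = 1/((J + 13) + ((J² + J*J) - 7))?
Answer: 1/36 ≈ 0.027778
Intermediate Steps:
m(J) = 1/(6 + J + 2*J²) (m(J) = 1/((13 + J) + ((J² + J²) - 7)) = 1/((13 + J) + (2*J² - 7)) = 1/((13 + J) + (-7 + 2*J²)) = 1/(6 + J + 2*J²))
m(10)*6 = 6/(6 + 10 + 2*10²) = 6/(6 + 10 + 2*100) = 6/(6 + 10 + 200) = 6/216 = (1/216)*6 = 1/36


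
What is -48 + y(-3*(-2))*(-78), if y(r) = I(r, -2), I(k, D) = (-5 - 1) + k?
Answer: -48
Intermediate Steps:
I(k, D) = -6 + k
y(r) = -6 + r
-48 + y(-3*(-2))*(-78) = -48 + (-6 - 3*(-2))*(-78) = -48 + (-6 + 6)*(-78) = -48 + 0*(-78) = -48 + 0 = -48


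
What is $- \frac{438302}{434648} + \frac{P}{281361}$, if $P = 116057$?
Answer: $- \frac{36438573043}{61146497964} \approx -0.59592$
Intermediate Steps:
$- \frac{438302}{434648} + \frac{P}{281361} = - \frac{438302}{434648} + \frac{116057}{281361} = \left(-438302\right) \frac{1}{434648} + 116057 \cdot \frac{1}{281361} = - \frac{219151}{217324} + \frac{116057}{281361} = - \frac{36438573043}{61146497964}$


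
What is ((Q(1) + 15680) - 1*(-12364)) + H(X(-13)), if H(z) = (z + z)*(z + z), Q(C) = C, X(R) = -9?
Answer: 28369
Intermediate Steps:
H(z) = 4*z² (H(z) = (2*z)*(2*z) = 4*z²)
((Q(1) + 15680) - 1*(-12364)) + H(X(-13)) = ((1 + 15680) - 1*(-12364)) + 4*(-9)² = (15681 + 12364) + 4*81 = 28045 + 324 = 28369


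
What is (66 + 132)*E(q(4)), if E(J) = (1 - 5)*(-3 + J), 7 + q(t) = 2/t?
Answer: 7524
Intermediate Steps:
q(t) = -7 + 2/t
E(J) = 12 - 4*J (E(J) = -4*(-3 + J) = 12 - 4*J)
(66 + 132)*E(q(4)) = (66 + 132)*(12 - 4*(-7 + 2/4)) = 198*(12 - 4*(-7 + 2*(¼))) = 198*(12 - 4*(-7 + ½)) = 198*(12 - 4*(-13/2)) = 198*(12 + 26) = 198*38 = 7524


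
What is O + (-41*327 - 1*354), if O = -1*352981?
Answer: -366742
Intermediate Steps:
O = -352981
O + (-41*327 - 1*354) = -352981 + (-41*327 - 1*354) = -352981 + (-13407 - 354) = -352981 - 13761 = -366742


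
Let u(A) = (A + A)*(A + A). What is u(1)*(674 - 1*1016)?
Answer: -1368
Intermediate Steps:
u(A) = 4*A**2 (u(A) = (2*A)*(2*A) = 4*A**2)
u(1)*(674 - 1*1016) = (4*1**2)*(674 - 1*1016) = (4*1)*(674 - 1016) = 4*(-342) = -1368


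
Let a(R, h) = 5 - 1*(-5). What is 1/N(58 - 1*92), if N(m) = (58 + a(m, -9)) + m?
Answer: 1/34 ≈ 0.029412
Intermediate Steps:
a(R, h) = 10 (a(R, h) = 5 + 5 = 10)
N(m) = 68 + m (N(m) = (58 + 10) + m = 68 + m)
1/N(58 - 1*92) = 1/(68 + (58 - 1*92)) = 1/(68 + (58 - 92)) = 1/(68 - 34) = 1/34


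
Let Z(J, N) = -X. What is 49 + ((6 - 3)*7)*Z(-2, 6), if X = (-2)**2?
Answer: -35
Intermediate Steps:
X = 4
Z(J, N) = -4 (Z(J, N) = -1*4 = -4)
49 + ((6 - 3)*7)*Z(-2, 6) = 49 + ((6 - 3)*7)*(-4) = 49 + (3*7)*(-4) = 49 + 21*(-4) = 49 - 84 = -35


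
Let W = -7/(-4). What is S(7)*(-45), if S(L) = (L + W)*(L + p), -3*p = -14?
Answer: -18375/4 ≈ -4593.8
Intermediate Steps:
p = 14/3 (p = -1/3*(-14) = 14/3 ≈ 4.6667)
W = 7/4 (W = -7*(-1/4) = 7/4 ≈ 1.7500)
S(L) = (7/4 + L)*(14/3 + L) (S(L) = (L + 7/4)*(L + 14/3) = (7/4 + L)*(14/3 + L))
S(7)*(-45) = (49/6 + 7**2 + (77/12)*7)*(-45) = (49/6 + 49 + 539/12)*(-45) = (1225/12)*(-45) = -18375/4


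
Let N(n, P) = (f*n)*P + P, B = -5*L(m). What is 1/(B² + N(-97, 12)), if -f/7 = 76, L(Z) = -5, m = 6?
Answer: 1/619885 ≈ 1.6132e-6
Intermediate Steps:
f = -532 (f = -7*76 = -532)
B = 25 (B = -5*(-5) = 25)
N(n, P) = P - 532*P*n (N(n, P) = (-532*n)*P + P = -532*P*n + P = P - 532*P*n)
1/(B² + N(-97, 12)) = 1/(25² + 12*(1 - 532*(-97))) = 1/(625 + 12*(1 + 51604)) = 1/(625 + 12*51605) = 1/(625 + 619260) = 1/619885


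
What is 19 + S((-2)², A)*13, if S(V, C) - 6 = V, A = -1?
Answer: 149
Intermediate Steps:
S(V, C) = 6 + V
19 + S((-2)², A)*13 = 19 + (6 + (-2)²)*13 = 19 + (6 + 4)*13 = 19 + 10*13 = 19 + 130 = 149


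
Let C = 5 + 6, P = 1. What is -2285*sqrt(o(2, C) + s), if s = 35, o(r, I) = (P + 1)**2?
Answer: -2285*sqrt(39) ≈ -14270.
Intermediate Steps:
C = 11
o(r, I) = 4 (o(r, I) = (1 + 1)**2 = 2**2 = 4)
-2285*sqrt(o(2, C) + s) = -2285*sqrt(4 + 35) = -2285*sqrt(39)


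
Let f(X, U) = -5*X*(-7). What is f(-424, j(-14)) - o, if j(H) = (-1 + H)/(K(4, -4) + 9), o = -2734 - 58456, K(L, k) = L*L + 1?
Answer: 46350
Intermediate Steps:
K(L, k) = 1 + L**2 (K(L, k) = L**2 + 1 = 1 + L**2)
o = -61190
j(H) = -1/26 + H/26 (j(H) = (-1 + H)/((1 + 4**2) + 9) = (-1 + H)/((1 + 16) + 9) = (-1 + H)/(17 + 9) = (-1 + H)/26 = (-1 + H)*(1/26) = -1/26 + H/26)
f(X, U) = 35*X
f(-424, j(-14)) - o = 35*(-424) - 1*(-61190) = -14840 + 61190 = 46350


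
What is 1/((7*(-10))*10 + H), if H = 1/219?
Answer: -219/153299 ≈ -0.0014286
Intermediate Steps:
H = 1/219 ≈ 0.0045662
1/((7*(-10))*10 + H) = 1/((7*(-10))*10 + 1/219) = 1/(-70*10 + 1/219) = 1/(-700 + 1/219) = 1/(-153299/219) = -219/153299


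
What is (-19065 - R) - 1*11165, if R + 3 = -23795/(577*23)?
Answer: -401118722/13271 ≈ -30225.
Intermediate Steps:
R = -63608/13271 (R = -3 - 23795/(577*23) = -3 - 23795/13271 = -63608/13271 ≈ -4.7930)
(-19065 - R) - 1*11165 = (-19065 - 1*(-63608/13271)) - 1*11165 = (-19065 + 63608/13271) - 11165 = -252948007/13271 - 11165 = -401118722/13271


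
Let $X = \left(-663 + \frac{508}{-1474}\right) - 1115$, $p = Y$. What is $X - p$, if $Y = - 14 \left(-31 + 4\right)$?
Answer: $- \frac{1589226}{737} \approx -2156.3$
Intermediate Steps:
$Y = 378$ ($Y = \left(-14\right) \left(-27\right) = 378$)
$p = 378$
$X = - \frac{1310640}{737}$ ($X = \left(-663 + 508 \left(- \frac{1}{1474}\right)\right) - 1115 = \left(-663 - \frac{254}{737}\right) - 1115 = - \frac{488885}{737} - 1115 = - \frac{1310640}{737} \approx -1778.3$)
$X - p = - \frac{1310640}{737} - 378 = - \frac{1589226}{737}$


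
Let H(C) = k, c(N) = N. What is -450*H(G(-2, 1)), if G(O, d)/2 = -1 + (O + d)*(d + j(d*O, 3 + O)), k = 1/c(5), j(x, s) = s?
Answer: -90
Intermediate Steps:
k = ⅕ (k = 1/5 = ⅕ ≈ 0.20000)
G(O, d) = -2 + 2*(O + d)*(3 + O + d) (G(O, d) = 2*(-1 + (O + d)*(d + (3 + O))) = 2*(-1 + (O + d)*(3 + O + d)) = -2 + 2*(O + d)*(3 + O + d))
H(C) = ⅕
-450*H(G(-2, 1)) = -450*⅕ = -90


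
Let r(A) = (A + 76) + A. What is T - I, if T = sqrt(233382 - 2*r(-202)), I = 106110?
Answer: -106110 + sqrt(234038) ≈ -1.0563e+5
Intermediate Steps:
r(A) = 76 + 2*A (r(A) = (76 + A) + A = 76 + 2*A)
T = sqrt(234038) (T = sqrt(233382 - 2*(76 + 2*(-202))) = sqrt(233382 - 2*(76 - 404)) = sqrt(233382 - 2*(-328)) = sqrt(233382 + 656) = sqrt(234038) ≈ 483.77)
T - I = sqrt(234038) - 1*106110 = sqrt(234038) - 106110 = -106110 + sqrt(234038)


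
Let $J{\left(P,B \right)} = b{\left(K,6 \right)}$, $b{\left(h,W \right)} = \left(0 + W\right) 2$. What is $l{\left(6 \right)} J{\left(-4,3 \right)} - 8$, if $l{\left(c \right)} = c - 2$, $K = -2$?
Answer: $40$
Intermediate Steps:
$l{\left(c \right)} = -2 + c$
$b{\left(h,W \right)} = 2 W$ ($b{\left(h,W \right)} = W 2 = 2 W$)
$J{\left(P,B \right)} = 12$ ($J{\left(P,B \right)} = 2 \cdot 6 = 12$)
$l{\left(6 \right)} J{\left(-4,3 \right)} - 8 = \left(-2 + 6\right) 12 - 8 = 4 \cdot 12 - 8 = 48 - 8 = 40$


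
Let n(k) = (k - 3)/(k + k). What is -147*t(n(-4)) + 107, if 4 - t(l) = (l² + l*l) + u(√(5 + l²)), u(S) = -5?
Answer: -31709/32 ≈ -990.91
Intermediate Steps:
n(k) = (-3 + k)/(2*k) (n(k) = (-3 + k)/((2*k)) = (-3 + k)*(1/(2*k)) = (-3 + k)/(2*k))
t(l) = 9 - 2*l² (t(l) = 4 - ((l² + l*l) - 5) = 4 - ((l² + l²) - 5) = 4 - (2*l² - 5) = 4 - (-5 + 2*l²) = 4 + (5 - 2*l²) = 9 - 2*l²)
-147*t(n(-4)) + 107 = -147*(9 - 2*(-3 - 4)²/64) + 107 = -147*(9 - 2*((½)*(-¼)*(-7))²) + 107 = -147*(9 - 2*(7/8)²) + 107 = -147*(9 - 2*49/64) + 107 = -147*(9 - 49/32) + 107 = -147*239/32 + 107 = -35133/32 + 107 = -31709/32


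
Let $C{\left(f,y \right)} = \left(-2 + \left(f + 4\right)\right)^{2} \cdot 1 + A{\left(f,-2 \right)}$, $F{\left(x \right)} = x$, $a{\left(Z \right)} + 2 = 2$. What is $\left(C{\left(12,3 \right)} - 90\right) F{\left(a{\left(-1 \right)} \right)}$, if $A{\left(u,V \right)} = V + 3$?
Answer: $0$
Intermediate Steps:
$A{\left(u,V \right)} = 3 + V$
$a{\left(Z \right)} = 0$ ($a{\left(Z \right)} = -2 + 2 = 0$)
$C{\left(f,y \right)} = 1 + \left(2 + f\right)^{2}$ ($C{\left(f,y \right)} = \left(-2 + \left(f + 4\right)\right)^{2} \cdot 1 + \left(3 - 2\right) = \left(-2 + \left(4 + f\right)\right)^{2} \cdot 1 + 1 = \left(2 + f\right)^{2} \cdot 1 + 1 = \left(2 + f\right)^{2} + 1 = 1 + \left(2 + f\right)^{2}$)
$\left(C{\left(12,3 \right)} - 90\right) F{\left(a{\left(-1 \right)} \right)} = \left(\left(1 + \left(2 + 12\right)^{2}\right) - 90\right) 0 = \left(\left(1 + 14^{2}\right) - 90\right) 0 = \left(\left(1 + 196\right) - 90\right) 0 = \left(197 - 90\right) 0 = 107 \cdot 0 = 0$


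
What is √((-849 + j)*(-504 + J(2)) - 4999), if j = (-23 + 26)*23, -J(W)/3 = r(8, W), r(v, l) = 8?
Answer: √406841 ≈ 637.84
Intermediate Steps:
J(W) = -24 (J(W) = -3*8 = -24)
j = 69 (j = 3*23 = 69)
√((-849 + j)*(-504 + J(2)) - 4999) = √((-849 + 69)*(-504 - 24) - 4999) = √(-780*(-528) - 4999) = √(411840 - 4999) = √406841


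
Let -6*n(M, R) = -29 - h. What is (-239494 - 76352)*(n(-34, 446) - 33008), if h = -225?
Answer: 10435762404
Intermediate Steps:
n(M, R) = -98/3 (n(M, R) = -(-29 - 1*(-225))/6 = -(-29 + 225)/6 = -⅙*196 = -98/3)
(-239494 - 76352)*(n(-34, 446) - 33008) = (-239494 - 76352)*(-98/3 - 33008) = -315846*(-99122/3) = 10435762404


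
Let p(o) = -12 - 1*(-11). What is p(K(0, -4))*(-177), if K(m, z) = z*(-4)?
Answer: 177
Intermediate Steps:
K(m, z) = -4*z
p(o) = -1 (p(o) = -12 + 11 = -1)
p(K(0, -4))*(-177) = -1*(-177) = 177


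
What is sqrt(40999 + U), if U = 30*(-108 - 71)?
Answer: sqrt(35629) ≈ 188.76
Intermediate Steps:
U = -5370 (U = 30*(-179) = -5370)
sqrt(40999 + U) = sqrt(40999 - 5370) = sqrt(35629)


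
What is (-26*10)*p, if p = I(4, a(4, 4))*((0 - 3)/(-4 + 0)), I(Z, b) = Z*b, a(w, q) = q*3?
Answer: -9360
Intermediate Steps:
a(w, q) = 3*q
p = 36 (p = (4*(3*4))*((0 - 3)/(-4 + 0)) = (4*12)*(-3/(-4)) = 48*(-3*(-¼)) = 48*(¾) = 36)
(-26*10)*p = -26*10*36 = -260*36 = -9360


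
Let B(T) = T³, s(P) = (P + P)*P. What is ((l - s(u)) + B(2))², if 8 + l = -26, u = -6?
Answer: 9604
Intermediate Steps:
l = -34 (l = -8 - 26 = -34)
s(P) = 2*P² (s(P) = (2*P)*P = 2*P²)
((l - s(u)) + B(2))² = ((-34 - 2*(-6)²) + 2³)² = ((-34 - 2*36) + 8)² = ((-34 - 1*72) + 8)² = ((-34 - 72) + 8)² = (-106 + 8)² = (-98)² = 9604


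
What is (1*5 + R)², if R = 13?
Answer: 324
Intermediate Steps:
(1*5 + R)² = (1*5 + 13)² = (5 + 13)² = 18² = 324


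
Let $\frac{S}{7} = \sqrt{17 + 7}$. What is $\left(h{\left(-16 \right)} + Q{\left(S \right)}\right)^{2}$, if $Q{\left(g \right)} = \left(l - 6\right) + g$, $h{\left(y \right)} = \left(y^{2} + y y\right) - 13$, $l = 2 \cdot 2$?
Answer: $248185 + 13916 \sqrt{6} \approx 2.8227 \cdot 10^{5}$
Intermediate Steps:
$l = 4$
$S = 14 \sqrt{6}$ ($S = 7 \sqrt{17 + 7} = 7 \sqrt{24} = 7 \cdot 2 \sqrt{6} = 14 \sqrt{6} \approx 34.293$)
$h{\left(y \right)} = -13 + 2 y^{2}$ ($h{\left(y \right)} = \left(y^{2} + y^{2}\right) - 13 = 2 y^{2} - 13 = -13 + 2 y^{2}$)
$Q{\left(g \right)} = -2 + g$ ($Q{\left(g \right)} = \left(4 - 6\right) + g = -2 + g$)
$\left(h{\left(-16 \right)} + Q{\left(S \right)}\right)^{2} = \left(\left(-13 + 2 \left(-16\right)^{2}\right) - \left(2 - 14 \sqrt{6}\right)\right)^{2} = \left(\left(-13 + 2 \cdot 256\right) - \left(2 - 14 \sqrt{6}\right)\right)^{2} = \left(\left(-13 + 512\right) - \left(2 - 14 \sqrt{6}\right)\right)^{2} = \left(499 - \left(2 - 14 \sqrt{6}\right)\right)^{2} = \left(497 + 14 \sqrt{6}\right)^{2}$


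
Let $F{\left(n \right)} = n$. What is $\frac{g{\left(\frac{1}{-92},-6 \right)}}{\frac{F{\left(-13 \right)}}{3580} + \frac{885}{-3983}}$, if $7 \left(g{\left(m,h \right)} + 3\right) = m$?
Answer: $\frac{984389915}{74061817} \approx 13.291$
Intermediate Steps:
$g{\left(m,h \right)} = -3 + \frac{m}{7}$
$\frac{g{\left(\frac{1}{-92},-6 \right)}}{\frac{F{\left(-13 \right)}}{3580} + \frac{885}{-3983}} = \frac{-3 + \frac{1}{7 \left(-92\right)}}{- \frac{13}{3580} + \frac{885}{-3983}} = \frac{-3 + \frac{1}{7} \left(- \frac{1}{92}\right)}{\left(-13\right) \frac{1}{3580} + 885 \left(- \frac{1}{3983}\right)} = \frac{-3 - \frac{1}{644}}{- \frac{13}{3580} - \frac{885}{3983}} = - \frac{1933}{644 \left(- \frac{3220079}{14259140}\right)} = \left(- \frac{1933}{644}\right) \left(- \frac{14259140}{3220079}\right) = \frac{984389915}{74061817}$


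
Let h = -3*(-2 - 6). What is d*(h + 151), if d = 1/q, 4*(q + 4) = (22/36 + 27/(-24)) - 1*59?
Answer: -50400/5437 ≈ -9.2698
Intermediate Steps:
h = 24 (h = -3*(-8) = 24)
q = -5437/288 (q = -4 + ((22/36 + 27/(-24)) - 1*59)/4 = -4 + ((22*(1/36) + 27*(-1/24)) - 59)/4 = -4 + ((11/18 - 9/8) - 59)/4 = -4 + (-37/72 - 59)/4 = -4 + (1/4)*(-4285/72) = -4 - 4285/288 = -5437/288 ≈ -18.878)
d = -288/5437 (d = 1/(-5437/288) = -288/5437 ≈ -0.052970)
d*(h + 151) = -288*(24 + 151)/5437 = -288/5437*175 = -50400/5437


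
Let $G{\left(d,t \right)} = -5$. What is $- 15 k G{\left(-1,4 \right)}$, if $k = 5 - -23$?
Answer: $2100$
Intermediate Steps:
$k = 28$ ($k = 5 + 23 = 28$)
$- 15 k G{\left(-1,4 \right)} = \left(-15\right) 28 \left(-5\right) = \left(-420\right) \left(-5\right) = 2100$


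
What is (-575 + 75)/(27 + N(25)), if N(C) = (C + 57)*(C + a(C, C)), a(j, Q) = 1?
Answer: -500/2159 ≈ -0.23159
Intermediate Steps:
N(C) = (1 + C)*(57 + C) (N(C) = (C + 57)*(C + 1) = (57 + C)*(1 + C) = (1 + C)*(57 + C))
(-575 + 75)/(27 + N(25)) = (-575 + 75)/(27 + (57 + 25² + 58*25)) = -500/(27 + (57 + 625 + 1450)) = -500/(27 + 2132) = -500/2159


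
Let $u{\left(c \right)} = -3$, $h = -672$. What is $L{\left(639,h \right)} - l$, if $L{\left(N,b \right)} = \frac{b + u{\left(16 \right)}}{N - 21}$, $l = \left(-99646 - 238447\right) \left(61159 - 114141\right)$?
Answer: $- \frac{3690045725381}{206} \approx -1.7913 \cdot 10^{10}$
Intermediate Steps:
$l = 17912843326$ ($l = \left(-338093\right) \left(-52982\right) = 17912843326$)
$L{\left(N,b \right)} = \frac{-3 + b}{-21 + N}$ ($L{\left(N,b \right)} = \frac{b - 3}{N - 21} = \frac{-3 + b}{-21 + N}$)
$L{\left(639,h \right)} - l = \frac{-3 - 672}{-21 + 639} - 17912843326 = \frac{1}{618} \left(-675\right) - 17912843326 = - \frac{225}{206} - 17912843326 = - \frac{3690045725381}{206}$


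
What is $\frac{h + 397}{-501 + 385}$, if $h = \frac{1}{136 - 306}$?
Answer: $- \frac{67489}{19720} \approx -3.4224$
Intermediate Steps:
$h = - \frac{1}{170}$ ($h = \frac{1}{-170} = - \frac{1}{170} \approx -0.0058824$)
$\frac{h + 397}{-501 + 385} = \frac{- \frac{1}{170} + 397}{-501 + 385} = \frac{67489}{170 \left(-116\right)} = \frac{67489}{170} \left(- \frac{1}{116}\right) = - \frac{67489}{19720}$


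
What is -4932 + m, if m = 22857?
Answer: 17925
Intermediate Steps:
-4932 + m = -4932 + 22857 = 17925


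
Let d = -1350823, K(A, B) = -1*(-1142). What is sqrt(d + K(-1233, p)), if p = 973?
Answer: I*sqrt(1349681) ≈ 1161.8*I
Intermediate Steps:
K(A, B) = 1142
sqrt(d + K(-1233, p)) = sqrt(-1350823 + 1142) = sqrt(-1349681) = I*sqrt(1349681)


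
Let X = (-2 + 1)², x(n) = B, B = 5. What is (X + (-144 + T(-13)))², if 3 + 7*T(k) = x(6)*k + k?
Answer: 1170724/49 ≈ 23892.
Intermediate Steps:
x(n) = 5
T(k) = -3/7 + 6*k/7 (T(k) = -3/7 + (5*k + k)/7 = -3/7 + (6*k)/7 = -3/7 + 6*k/7)
X = 1 (X = (-1)² = 1)
(X + (-144 + T(-13)))² = (1 + (-144 + (-3/7 + (6/7)*(-13))))² = (1 + (-144 + (-3/7 - 78/7)))² = (1 + (-144 - 81/7))² = (1 - 1089/7)² = (-1082/7)² = 1170724/49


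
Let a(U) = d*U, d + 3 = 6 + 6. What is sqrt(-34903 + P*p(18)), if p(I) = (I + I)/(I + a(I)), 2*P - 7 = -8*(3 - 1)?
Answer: I*sqrt(3490390)/10 ≈ 186.83*I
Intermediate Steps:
d = 9 (d = -3 + (6 + 6) = -3 + 12 = 9)
P = -9/2 (P = 7/2 + (-8*(3 - 1))/2 = 7/2 + (-8*2)/2 = 7/2 + (1/2)*(-16) = 7/2 - 8 = -9/2 ≈ -4.5000)
a(U) = 9*U
p(I) = 1/5 (p(I) = (I + I)/(I + 9*I) = (2*I)/((10*I)) = (2*I)*(1/(10*I)) = 1/5)
sqrt(-34903 + P*p(18)) = sqrt(-34903 - 9/2*1/5) = sqrt(-34903 - 9/10) = sqrt(-349039/10) = I*sqrt(3490390)/10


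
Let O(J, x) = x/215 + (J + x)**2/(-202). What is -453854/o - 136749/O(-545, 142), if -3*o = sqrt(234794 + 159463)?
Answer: 5939009070/34889251 + 453854*sqrt(394257)/131419 ≈ 2338.7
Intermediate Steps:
O(J, x) = -(J + x)**2/202 + x/215 (O(J, x) = x*(1/215) + (J + x)**2*(-1/202) = x/215 - (J + x)**2/202 = -(J + x)**2/202 + x/215)
o = -sqrt(394257)/3 (o = -sqrt(234794 + 159463)/3 = -sqrt(394257)/3 ≈ -209.30)
-453854/o - 136749/O(-545, 142) = -453854*(-sqrt(394257)/131419) - 136749/(-(-545 + 142)**2/202 + (1/215)*142) = -(-453854)*sqrt(394257)/131419 - 136749/(-1/202*(-403)**2 + 142/215) = 453854*sqrt(394257)/131419 - 136749/(-1/202*162409 + 142/215) = 453854*sqrt(394257)/131419 - 136749/(-162409/202 + 142/215) = 453854*sqrt(394257)/131419 - 136749/(-34889251/43430) = 453854*sqrt(394257)/131419 - 136749*(-43430/34889251) = 453854*sqrt(394257)/131419 + 5939009070/34889251 = 5939009070/34889251 + 453854*sqrt(394257)/131419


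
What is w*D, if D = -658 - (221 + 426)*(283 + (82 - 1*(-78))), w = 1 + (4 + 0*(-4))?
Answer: -1436395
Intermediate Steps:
w = 5 (w = 1 + (4 + 0) = 1 + 4 = 5)
D = -287279 (D = -658 - 647*(283 + (82 + 78)) = -658 - 647*(283 + 160) = -658 - 647*443 = -658 - 1*286621 = -658 - 286621 = -287279)
w*D = 5*(-287279) = -1436395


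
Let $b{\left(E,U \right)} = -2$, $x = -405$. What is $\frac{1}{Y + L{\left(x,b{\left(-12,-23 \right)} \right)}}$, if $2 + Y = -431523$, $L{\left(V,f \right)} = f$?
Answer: $- \frac{1}{431527} \approx -2.3174 \cdot 10^{-6}$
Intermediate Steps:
$Y = -431525$ ($Y = -2 - 431523 = -431525$)
$\frac{1}{Y + L{\left(x,b{\left(-12,-23 \right)} \right)}} = \frac{1}{-431525 - 2} = \frac{1}{-431527} = - \frac{1}{431527}$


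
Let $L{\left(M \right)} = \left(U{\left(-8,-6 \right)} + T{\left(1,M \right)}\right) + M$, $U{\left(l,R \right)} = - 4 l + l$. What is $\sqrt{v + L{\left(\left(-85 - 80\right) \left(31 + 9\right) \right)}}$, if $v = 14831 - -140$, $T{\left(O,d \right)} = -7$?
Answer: $6 \sqrt{233} \approx 91.586$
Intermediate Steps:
$U{\left(l,R \right)} = - 3 l$
$L{\left(M \right)} = 17 + M$ ($L{\left(M \right)} = \left(\left(-3\right) \left(-8\right) - 7\right) + M = \left(24 - 7\right) + M = 17 + M$)
$v = 14971$ ($v = 14831 + 140 = 14971$)
$\sqrt{v + L{\left(\left(-85 - 80\right) \left(31 + 9\right) \right)}} = \sqrt{14971 + \left(17 + \left(-85 - 80\right) \left(31 + 9\right)\right)} = \sqrt{14971 + \left(17 - 6600\right)} = \sqrt{14971 - 6583} = \sqrt{8388} = 6 \sqrt{233}$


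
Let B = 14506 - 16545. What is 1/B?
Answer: -1/2039 ≈ -0.00049044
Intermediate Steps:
B = -2039
1/B = 1/(-2039) = -1/2039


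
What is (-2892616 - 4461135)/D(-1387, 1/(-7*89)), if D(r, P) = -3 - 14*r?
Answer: -7353751/19415 ≈ -378.77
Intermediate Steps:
(-2892616 - 4461135)/D(-1387, 1/(-7*89)) = (-2892616 - 4461135)/(-3 - 14*(-1387)) = -7353751/(-3 + 19418) = -7353751/19415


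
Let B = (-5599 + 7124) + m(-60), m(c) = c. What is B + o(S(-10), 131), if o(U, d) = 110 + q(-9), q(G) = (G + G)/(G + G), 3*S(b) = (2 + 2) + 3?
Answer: 1576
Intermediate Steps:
S(b) = 7/3 (S(b) = ((2 + 2) + 3)/3 = (4 + 3)/3 = (⅓)*7 = 7/3)
q(G) = 1 (q(G) = (2*G)/((2*G)) = (2*G)*(1/(2*G)) = 1)
o(U, d) = 111 (o(U, d) = 110 + 1 = 111)
B = 1465 (B = (-5599 + 7124) - 60 = 1525 - 60 = 1465)
B + o(S(-10), 131) = 1465 + 111 = 1576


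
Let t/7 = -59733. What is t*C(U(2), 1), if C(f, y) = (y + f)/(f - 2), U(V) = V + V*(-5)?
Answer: -2926917/10 ≈ -2.9269e+5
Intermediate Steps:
t = -418131 (t = 7*(-59733) = -418131)
U(V) = -4*V (U(V) = V - 5*V = -4*V)
C(f, y) = (f + y)/(-2 + f)
t*C(U(2), 1) = -418131*(-4*2 + 1)/(-2 - 4*2) = -418131*(-8 + 1)/(-2 - 8) = -418131*(-7)/(-10) = -(-418131)*(-7)/10 = -418131*7/10 = -2926917/10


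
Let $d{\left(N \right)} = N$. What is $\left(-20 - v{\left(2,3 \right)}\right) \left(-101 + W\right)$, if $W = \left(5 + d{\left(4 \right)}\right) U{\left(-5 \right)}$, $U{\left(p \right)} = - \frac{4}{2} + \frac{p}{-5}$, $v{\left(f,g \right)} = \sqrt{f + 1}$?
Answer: $2200 + 110 \sqrt{3} \approx 2390.5$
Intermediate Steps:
$v{\left(f,g \right)} = \sqrt{1 + f}$
$U{\left(p \right)} = -2 - \frac{p}{5}$ ($U{\left(p \right)} = \left(-4\right) \frac{1}{2} + p \left(- \frac{1}{5}\right) = -2 - \frac{p}{5}$)
$W = -9$ ($W = \left(5 + 4\right) \left(-2 - -1\right) = 9 \left(-2 + 1\right) = 9 \left(-1\right) = -9$)
$\left(-20 - v{\left(2,3 \right)}\right) \left(-101 + W\right) = \left(-20 - \sqrt{1 + 2}\right) \left(-101 - 9\right) = \left(-20 - \sqrt{3}\right) \left(-110\right) = 2200 + 110 \sqrt{3}$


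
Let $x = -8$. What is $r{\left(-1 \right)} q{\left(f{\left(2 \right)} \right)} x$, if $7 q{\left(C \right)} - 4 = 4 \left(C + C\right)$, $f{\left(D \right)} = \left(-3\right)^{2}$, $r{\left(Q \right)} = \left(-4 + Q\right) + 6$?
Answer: $- \frac{608}{7} \approx -86.857$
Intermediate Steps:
$r{\left(Q \right)} = 2 + Q$
$f{\left(D \right)} = 9$
$q{\left(C \right)} = \frac{4}{7} + \frac{8 C}{7}$ ($q{\left(C \right)} = \frac{4}{7} + \frac{4 \left(C + C\right)}{7} = \frac{4}{7} + \frac{4 \cdot 2 C}{7} = \frac{4}{7} + \frac{8 C}{7}$)
$r{\left(-1 \right)} q{\left(f{\left(2 \right)} \right)} x = \left(2 - 1\right) \left(\frac{4}{7} + \frac{8}{7} \cdot 9\right) \left(-8\right) = 1 \left(\frac{4}{7} + \frac{72}{7}\right) \left(-8\right) = 1 \cdot \frac{76}{7} \left(-8\right) = \frac{76}{7} \left(-8\right) = - \frac{608}{7}$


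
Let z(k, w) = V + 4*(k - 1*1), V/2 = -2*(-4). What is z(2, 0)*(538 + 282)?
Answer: 16400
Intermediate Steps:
V = 16 (V = 2*(-2*(-4)) = 2*8 = 16)
z(k, w) = 12 + 4*k (z(k, w) = 16 + 4*(k - 1*1) = 16 + 4*(k - 1) = 16 + 4*(-1 + k) = 16 + (-4 + 4*k) = 12 + 4*k)
z(2, 0)*(538 + 282) = (12 + 4*2)*(538 + 282) = (12 + 8)*820 = 20*820 = 16400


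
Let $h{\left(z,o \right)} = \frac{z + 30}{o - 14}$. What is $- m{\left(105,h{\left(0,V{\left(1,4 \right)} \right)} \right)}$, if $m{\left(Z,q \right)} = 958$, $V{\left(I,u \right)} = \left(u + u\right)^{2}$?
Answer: $-958$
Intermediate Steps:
$V{\left(I,u \right)} = 4 u^{2}$ ($V{\left(I,u \right)} = \left(2 u\right)^{2} = 4 u^{2}$)
$h{\left(z,o \right)} = \frac{30 + z}{-14 + o}$
$- m{\left(105,h{\left(0,V{\left(1,4 \right)} \right)} \right)} = \left(-1\right) 958 = -958$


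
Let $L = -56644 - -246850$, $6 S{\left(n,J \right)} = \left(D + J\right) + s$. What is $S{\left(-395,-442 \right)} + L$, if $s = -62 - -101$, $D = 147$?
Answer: $\frac{570490}{3} \approx 1.9016 \cdot 10^{5}$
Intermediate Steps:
$s = 39$ ($s = -62 + 101 = 39$)
$S{\left(n,J \right)} = 31 + \frac{J}{6}$ ($S{\left(n,J \right)} = \frac{\left(147 + J\right) + 39}{6} = \frac{186 + J}{6} = 31 + \frac{J}{6}$)
$L = 190206$ ($L = -56644 + 246850 = 190206$)
$S{\left(-395,-442 \right)} + L = \left(31 + \frac{1}{6} \left(-442\right)\right) + 190206 = \left(31 - \frac{221}{3}\right) + 190206 = - \frac{128}{3} + 190206 = \frac{570490}{3}$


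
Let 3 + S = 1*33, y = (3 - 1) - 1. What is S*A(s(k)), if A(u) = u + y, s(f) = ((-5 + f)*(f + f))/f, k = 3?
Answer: -90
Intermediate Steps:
s(f) = -10 + 2*f (s(f) = ((-5 + f)*(2*f))/f = (2*f*(-5 + f))/f = -10 + 2*f)
y = 1 (y = 2 - 1 = 1)
A(u) = 1 + u (A(u) = u + 1 = 1 + u)
S = 30 (S = -3 + 1*33 = -3 + 33 = 30)
S*A(s(k)) = 30*(1 + (-10 + 2*3)) = 30*(1 + (-10 + 6)) = 30*(1 - 4) = 30*(-3) = -90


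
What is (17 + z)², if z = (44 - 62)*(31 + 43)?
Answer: 1729225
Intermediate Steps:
z = -1332 (z = -18*74 = -1332)
(17 + z)² = (17 - 1332)² = (-1315)² = 1729225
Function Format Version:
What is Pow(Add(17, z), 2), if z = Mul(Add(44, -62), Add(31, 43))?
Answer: 1729225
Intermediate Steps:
z = -1332 (z = Mul(-18, 74) = -1332)
Pow(Add(17, z), 2) = Pow(Add(17, -1332), 2) = Pow(-1315, 2) = 1729225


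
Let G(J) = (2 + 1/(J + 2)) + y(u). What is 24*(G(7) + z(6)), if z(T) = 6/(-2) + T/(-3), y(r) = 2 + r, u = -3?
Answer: -280/3 ≈ -93.333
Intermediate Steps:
z(T) = -3 - T/3 (z(T) = 6*(-½) + T*(-⅓) = -3 - T/3)
G(J) = 1 + 1/(2 + J) (G(J) = (2 + 1/(J + 2)) + (2 - 3) = (2 + 1/(2 + J)) - 1 = 1 + 1/(2 + J))
24*(G(7) + z(6)) = 24*((3 + 7)/(2 + 7) + (-3 - ⅓*6)) = 24*(10/9 + (-3 - 2)) = 24*((⅑)*10 - 5) = 24*(10/9 - 5) = 24*(-35/9) = -280/3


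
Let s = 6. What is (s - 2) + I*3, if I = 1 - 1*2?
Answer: 1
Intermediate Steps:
I = -1 (I = 1 - 2 = -1)
(s - 2) + I*3 = (6 - 2) - 1*3 = 4 - 3 = 1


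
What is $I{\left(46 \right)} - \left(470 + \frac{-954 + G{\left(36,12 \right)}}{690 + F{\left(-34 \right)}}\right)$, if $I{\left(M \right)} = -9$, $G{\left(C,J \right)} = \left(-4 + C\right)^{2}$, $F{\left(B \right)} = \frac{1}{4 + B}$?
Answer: $- \frac{1416703}{2957} \approx -479.1$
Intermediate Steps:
$I{\left(46 \right)} - \left(470 + \frac{-954 + G{\left(36,12 \right)}}{690 + F{\left(-34 \right)}}\right) = -9 - \left(470 + \frac{-954 + \left(-4 + 36\right)^{2}}{690 + \frac{1}{4 - 34}}\right) = -9 - \left(470 + \frac{-954 + 32^{2}}{690 + \frac{1}{-30}}\right) = -9 - \left(470 + \frac{-954 + 1024}{690 - \frac{1}{30}}\right) = -9 - \left(470 + \frac{70}{\frac{20699}{30}}\right) = -9 - \left(470 + 70 \cdot \frac{30}{20699}\right) = -9 - \frac{1390090}{2957} = - \frac{1416703}{2957}$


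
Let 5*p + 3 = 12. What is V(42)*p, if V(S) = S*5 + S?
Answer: 2268/5 ≈ 453.60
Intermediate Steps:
V(S) = 6*S (V(S) = 5*S + S = 6*S)
p = 9/5 (p = -⅗ + (⅕)*12 = -⅗ + 12/5 = 9/5 ≈ 1.8000)
V(42)*p = (6*42)*(9/5) = 252*(9/5) = 2268/5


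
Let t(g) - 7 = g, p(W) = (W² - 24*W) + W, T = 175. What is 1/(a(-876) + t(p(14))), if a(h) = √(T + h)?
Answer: -119/14862 - I*√701/14862 ≈ -0.008007 - 0.0017815*I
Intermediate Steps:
p(W) = W² - 23*W
t(g) = 7 + g
a(h) = √(175 + h)
1/(a(-876) + t(p(14))) = 1/(√(175 - 876) + (7 + 14*(-23 + 14))) = 1/(√(-701) + (7 + 14*(-9))) = 1/(I*√701 + (7 - 126)) = 1/(I*√701 - 119) = 1/(-119 + I*√701)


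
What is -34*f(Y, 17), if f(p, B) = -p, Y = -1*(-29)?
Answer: 986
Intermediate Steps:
Y = 29
-34*f(Y, 17) = -(-34)*29 = -34*(-29) = 986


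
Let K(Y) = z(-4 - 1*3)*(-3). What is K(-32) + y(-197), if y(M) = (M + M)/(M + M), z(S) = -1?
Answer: 4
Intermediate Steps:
K(Y) = 3 (K(Y) = -1*(-3) = 3)
y(M) = 1 (y(M) = (2*M)/((2*M)) = (2*M)*(1/(2*M)) = 1)
K(-32) + y(-197) = 3 + 1 = 4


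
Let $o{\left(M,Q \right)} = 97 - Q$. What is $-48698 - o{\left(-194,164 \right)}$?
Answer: $-48631$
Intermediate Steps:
$-48698 - o{\left(-194,164 \right)} = -48698 - \left(97 - 164\right) = -48698 - -67 = -48698 + 67 = -48631$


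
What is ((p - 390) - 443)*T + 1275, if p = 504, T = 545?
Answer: -178030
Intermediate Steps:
((p - 390) - 443)*T + 1275 = ((504 - 390) - 443)*545 + 1275 = (114 - 443)*545 + 1275 = -329*545 + 1275 = -179305 + 1275 = -178030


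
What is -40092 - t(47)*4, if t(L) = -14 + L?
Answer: -40224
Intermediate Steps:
-40092 - t(47)*4 = -40092 - (-14 + 47)*4 = -40092 - 33*4 = -40092 - 1*132 = -40092 - 132 = -40224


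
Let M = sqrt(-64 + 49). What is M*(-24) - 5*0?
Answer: -24*I*sqrt(15) ≈ -92.952*I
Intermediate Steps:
M = I*sqrt(15) (M = sqrt(-15) = I*sqrt(15) ≈ 3.873*I)
M*(-24) - 5*0 = (I*sqrt(15))*(-24) - 5*0 = -24*I*sqrt(15) + 0 = -24*I*sqrt(15)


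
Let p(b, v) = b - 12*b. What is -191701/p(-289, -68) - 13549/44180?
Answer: -8512422451/140448220 ≈ -60.609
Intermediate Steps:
p(b, v) = -11*b
-191701/p(-289, -68) - 13549/44180 = -191701/((-11*(-289))) - 13549/44180 = -191701/3179 - 13549*1/44180 = -191701*1/3179 - 13549/44180 = -191701/3179 - 13549/44180 = -8512422451/140448220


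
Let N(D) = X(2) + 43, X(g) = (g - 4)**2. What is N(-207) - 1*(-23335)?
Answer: 23382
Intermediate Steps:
X(g) = (-4 + g)**2
N(D) = 47 (N(D) = (-4 + 2)**2 + 43 = (-2)**2 + 43 = 4 + 43 = 47)
N(-207) - 1*(-23335) = 47 - 1*(-23335) = 47 + 23335 = 23382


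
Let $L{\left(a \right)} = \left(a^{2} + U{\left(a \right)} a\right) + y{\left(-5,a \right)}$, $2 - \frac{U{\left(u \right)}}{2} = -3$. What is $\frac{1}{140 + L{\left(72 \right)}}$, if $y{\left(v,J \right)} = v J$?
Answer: $\frac{1}{5684} \approx 0.00017593$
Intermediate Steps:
$U{\left(u \right)} = 10$ ($U{\left(u \right)} = 4 - -6 = 4 + 6 = 10$)
$y{\left(v,J \right)} = J v$
$L{\left(a \right)} = a^{2} + 5 a$ ($L{\left(a \right)} = \left(a^{2} + 10 a\right) + a \left(-5\right) = \left(a^{2} + 10 a\right) - 5 a = a^{2} + 5 a$)
$\frac{1}{140 + L{\left(72 \right)}} = \frac{1}{140 + 72 \left(5 + 72\right)} = \frac{1}{140 + 72 \cdot 77} = \frac{1}{140 + 5544} = \frac{1}{5684}$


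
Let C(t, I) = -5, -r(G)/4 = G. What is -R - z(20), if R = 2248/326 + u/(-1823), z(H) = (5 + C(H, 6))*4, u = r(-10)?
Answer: -2042532/297149 ≈ -6.8738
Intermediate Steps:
r(G) = -4*G
u = 40 (u = -4*(-10) = 40)
z(H) = 0 (z(H) = (5 - 5)*4 = 0*4 = 0)
R = 2042532/297149 (R = 2248/326 + 40/(-1823) = 2248*(1/326) + 40*(-1/1823) = 1124/163 - 40/1823 = 2042532/297149 ≈ 6.8738)
-R - z(20) = -1*2042532/297149 - 1*0 = -2042532/297149 + 0 = -2042532/297149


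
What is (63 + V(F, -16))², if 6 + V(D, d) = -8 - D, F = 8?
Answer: 1681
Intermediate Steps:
V(D, d) = -14 - D (V(D, d) = -6 + (-8 - D) = -14 - D)
(63 + V(F, -16))² = (63 + (-14 - 1*8))² = (63 + (-14 - 8))² = (63 - 22)² = 41² = 1681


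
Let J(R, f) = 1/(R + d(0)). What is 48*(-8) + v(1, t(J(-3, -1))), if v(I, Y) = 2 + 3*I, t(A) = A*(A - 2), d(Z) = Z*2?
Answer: -379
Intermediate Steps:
d(Z) = 2*Z
J(R, f) = 1/R (J(R, f) = 1/(R + 2*0) = 1/(R + 0) = 1/R)
t(A) = A*(-2 + A)
48*(-8) + v(1, t(J(-3, -1))) = 48*(-8) + (2 + 3*1) = -384 + (2 + 3) = -384 + 5 = -379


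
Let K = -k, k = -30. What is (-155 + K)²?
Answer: 15625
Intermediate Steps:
K = 30 (K = -1*(-30) = 30)
(-155 + K)² = (-155 + 30)² = (-125)² = 15625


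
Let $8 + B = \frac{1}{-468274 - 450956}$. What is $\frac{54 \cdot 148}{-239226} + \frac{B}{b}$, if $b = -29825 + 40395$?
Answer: $- \frac{1018097290747}{29799772793700} \approx -0.034165$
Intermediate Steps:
$b = 10570$
$B = - \frac{7353841}{919230}$ ($B = -8 + \frac{1}{-468274 - 450956} = -8 + \frac{1}{-919230} = -8 - \frac{1}{919230} = - \frac{7353841}{919230} \approx -8.0$)
$\frac{54 \cdot 148}{-239226} + \frac{B}{b} = \frac{54 \cdot 148}{-239226} - \frac{7353841}{919230 \cdot 10570} = 7992 \left(- \frac{1}{239226}\right) - \frac{7353841}{9716261100} = - \frac{1332}{39871} - \frac{7353841}{9716261100} = - \frac{1018097290747}{29799772793700}$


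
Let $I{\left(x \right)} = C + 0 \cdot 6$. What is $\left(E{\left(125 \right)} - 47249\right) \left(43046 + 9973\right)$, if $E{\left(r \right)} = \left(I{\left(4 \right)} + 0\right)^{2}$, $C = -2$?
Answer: $-2504882655$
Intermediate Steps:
$I{\left(x \right)} = -2$ ($I{\left(x \right)} = -2 + 0 \cdot 6 = -2 + 0 = -2$)
$E{\left(r \right)} = 4$ ($E{\left(r \right)} = \left(-2 + 0\right)^{2} = \left(-2\right)^{2} = 4$)
$\left(E{\left(125 \right)} - 47249\right) \left(43046 + 9973\right) = \left(4 - 47249\right) \left(43046 + 9973\right) = \left(-47245\right) 53019 = -2504882655$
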